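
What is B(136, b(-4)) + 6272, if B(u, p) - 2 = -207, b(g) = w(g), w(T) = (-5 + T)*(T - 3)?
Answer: 6067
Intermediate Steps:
w(T) = (-5 + T)*(-3 + T)
b(g) = 15 + g² - 8*g
B(u, p) = -205 (B(u, p) = 2 - 207 = -205)
B(136, b(-4)) + 6272 = -205 + 6272 = 6067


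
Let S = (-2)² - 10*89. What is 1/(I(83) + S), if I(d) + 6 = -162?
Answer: -1/1054 ≈ -0.00094877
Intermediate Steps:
I(d) = -168 (I(d) = -6 - 162 = -168)
S = -886 (S = 4 - 890 = -886)
1/(I(83) + S) = 1/(-168 - 886) = 1/(-1054) = -1/1054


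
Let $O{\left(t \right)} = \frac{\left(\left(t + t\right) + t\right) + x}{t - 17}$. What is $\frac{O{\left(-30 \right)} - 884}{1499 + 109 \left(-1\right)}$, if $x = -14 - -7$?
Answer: $- \frac{41451}{65330} \approx -0.63449$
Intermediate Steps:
$x = -7$ ($x = -14 + 7 = -7$)
$O{\left(t \right)} = \frac{-7 + 3 t}{-17 + t}$ ($O{\left(t \right)} = \frac{\left(\left(t + t\right) + t\right) - 7}{t - 17} = \frac{\left(2 t + t\right) - 7}{-17 + t} = \frac{3 t - 7}{-17 + t} = \frac{-7 + 3 t}{-17 + t}$)
$\frac{O{\left(-30 \right)} - 884}{1499 + 109 \left(-1\right)} = \frac{\frac{-7 + 3 \left(-30\right)}{-17 - 30} - 884}{1499 + 109 \left(-1\right)} = \frac{\frac{-7 - 90}{-47} - 884}{1499 - 109} = \frac{\left(- \frac{1}{47}\right) \left(-97\right) - 884}{1390} = \left(\frac{97}{47} - 884\right) \frac{1}{1390} = \left(- \frac{41451}{47}\right) \frac{1}{1390} = - \frac{41451}{65330}$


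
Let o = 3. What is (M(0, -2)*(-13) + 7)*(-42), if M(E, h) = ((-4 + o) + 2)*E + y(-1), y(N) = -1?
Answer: -840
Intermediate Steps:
M(E, h) = -1 + E (M(E, h) = ((-4 + 3) + 2)*E - 1 = (-1 + 2)*E - 1 = 1*E - 1 = E - 1 = -1 + E)
(M(0, -2)*(-13) + 7)*(-42) = ((-1 + 0)*(-13) + 7)*(-42) = (-1*(-13) + 7)*(-42) = (13 + 7)*(-42) = 20*(-42) = -840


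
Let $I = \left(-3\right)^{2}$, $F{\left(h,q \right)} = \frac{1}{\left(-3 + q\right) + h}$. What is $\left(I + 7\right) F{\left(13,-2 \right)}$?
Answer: $2$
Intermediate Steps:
$F{\left(h,q \right)} = \frac{1}{-3 + h + q}$
$I = 9$
$\left(I + 7\right) F{\left(13,-2 \right)} = \frac{9 + 7}{-3 + 13 - 2} = \frac{16}{8} = 16 \cdot \frac{1}{8} = 2$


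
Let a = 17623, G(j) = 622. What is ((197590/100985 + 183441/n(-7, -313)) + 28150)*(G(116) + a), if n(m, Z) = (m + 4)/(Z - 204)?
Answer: 11659582665516395/20197 ≈ 5.7729e+11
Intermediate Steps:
n(m, Z) = (4 + m)/(-204 + Z)
((197590/100985 + 183441/n(-7, -313)) + 28150)*(G(116) + a) = ((197590/100985 + 183441/(((4 - 7)/(-204 - 313)))) + 28150)*(622 + 17623) = ((197590*(1/100985) + 183441/((-3/(-517)))) + 28150)*18245 = ((39518/20197 + 183441/((-1/517*(-3)))) + 28150)*18245 = ((39518/20197 + 183441/(3/517)) + 28150)*18245 = ((39518/20197 + 183441*(517/3)) + 28150)*18245 = ((39518/20197 + 31612999) + 28150)*18245 = (638487780321/20197 + 28150)*18245 = (639056325871/20197)*18245 = 11659582665516395/20197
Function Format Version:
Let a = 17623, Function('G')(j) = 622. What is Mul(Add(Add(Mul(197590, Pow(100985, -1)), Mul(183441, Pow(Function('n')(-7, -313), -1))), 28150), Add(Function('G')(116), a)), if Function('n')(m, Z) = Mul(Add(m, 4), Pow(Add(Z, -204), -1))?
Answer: Rational(11659582665516395, 20197) ≈ 5.7729e+11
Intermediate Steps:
Function('n')(m, Z) = Mul(Pow(Add(-204, Z), -1), Add(4, m)) (Function('n')(m, Z) = Mul(Add(4, m), Pow(Add(-204, Z), -1)) = Mul(Pow(Add(-204, Z), -1), Add(4, m)))
Mul(Add(Add(Mul(197590, Pow(100985, -1)), Mul(183441, Pow(Function('n')(-7, -313), -1))), 28150), Add(Function('G')(116), a)) = Mul(Add(Add(Mul(197590, Pow(100985, -1)), Mul(183441, Pow(Mul(Pow(Add(-204, -313), -1), Add(4, -7)), -1))), 28150), Add(622, 17623)) = Mul(Add(Add(Mul(197590, Rational(1, 100985)), Mul(183441, Pow(Mul(Pow(-517, -1), -3), -1))), 28150), 18245) = Mul(Add(Add(Rational(39518, 20197), Mul(183441, Pow(Mul(Rational(-1, 517), -3), -1))), 28150), 18245) = Mul(Add(Add(Rational(39518, 20197), Mul(183441, Pow(Rational(3, 517), -1))), 28150), 18245) = Mul(Add(Add(Rational(39518, 20197), Mul(183441, Rational(517, 3))), 28150), 18245) = Mul(Add(Add(Rational(39518, 20197), 31612999), 28150), 18245) = Mul(Add(Rational(638487780321, 20197), 28150), 18245) = Mul(Rational(639056325871, 20197), 18245) = Rational(11659582665516395, 20197)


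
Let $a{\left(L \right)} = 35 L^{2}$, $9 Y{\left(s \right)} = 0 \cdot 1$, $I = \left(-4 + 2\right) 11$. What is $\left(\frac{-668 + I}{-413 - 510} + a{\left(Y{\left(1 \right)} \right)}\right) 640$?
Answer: $\frac{441600}{923} \approx 478.44$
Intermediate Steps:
$I = -22$ ($I = \left(-2\right) 11 = -22$)
$Y{\left(s \right)} = 0$ ($Y{\left(s \right)} = \frac{0 \cdot 1}{9} = \frac{1}{9} \cdot 0 = 0$)
$\left(\frac{-668 + I}{-413 - 510} + a{\left(Y{\left(1 \right)} \right)}\right) 640 = \left(\frac{-668 - 22}{-413 - 510} + 35 \cdot 0^{2}\right) 640 = \left(- \frac{690}{-923} + 35 \cdot 0\right) 640 = \left(\left(-690\right) \left(- \frac{1}{923}\right) + 0\right) 640 = \left(\frac{690}{923} + 0\right) 640 = \frac{690}{923} \cdot 640 = \frac{441600}{923}$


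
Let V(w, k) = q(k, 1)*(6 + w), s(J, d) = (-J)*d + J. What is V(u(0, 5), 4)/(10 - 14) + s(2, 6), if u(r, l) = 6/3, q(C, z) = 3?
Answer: -16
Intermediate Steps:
s(J, d) = J - J*d (s(J, d) = -J*d + J = J - J*d)
u(r, l) = 2 (u(r, l) = 6*(1/3) = 2)
V(w, k) = 18 + 3*w (V(w, k) = 3*(6 + w) = 18 + 3*w)
V(u(0, 5), 4)/(10 - 14) + s(2, 6) = (18 + 3*2)/(10 - 14) + 2*(1 - 1*6) = (18 + 6)/(-4) + 2*(1 - 6) = -1/4*24 + 2*(-5) = -6 - 10 = -16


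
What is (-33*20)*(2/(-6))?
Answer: 220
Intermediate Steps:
(-33*20)*(2/(-6)) = -1320*(-1)/6 = -660*(-⅓) = 220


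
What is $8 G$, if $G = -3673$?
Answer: $-29384$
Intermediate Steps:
$8 G = 8 \left(-3673\right) = -29384$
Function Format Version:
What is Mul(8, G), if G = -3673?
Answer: -29384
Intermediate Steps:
Mul(8, G) = Mul(8, -3673) = -29384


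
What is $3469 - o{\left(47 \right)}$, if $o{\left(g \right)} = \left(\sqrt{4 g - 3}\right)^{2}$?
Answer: $3284$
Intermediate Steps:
$o{\left(g \right)} = -3 + 4 g$ ($o{\left(g \right)} = \left(\sqrt{-3 + 4 g}\right)^{2} = -3 + 4 g$)
$3469 - o{\left(47 \right)} = 3469 - \left(-3 + 4 \cdot 47\right) = 3469 - \left(-3 + 188\right) = 3469 - 185 = 3284$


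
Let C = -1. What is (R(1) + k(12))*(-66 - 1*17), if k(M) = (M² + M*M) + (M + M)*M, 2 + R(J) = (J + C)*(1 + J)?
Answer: -47642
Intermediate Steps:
R(J) = -2 + (1 + J)*(-1 + J) (R(J) = -2 + (J - 1)*(1 + J) = -2 + (-1 + J)*(1 + J) = -2 + (1 + J)*(-1 + J))
k(M) = 4*M² (k(M) = (M² + M²) + (2*M)*M = 2*M² + 2*M² = 4*M²)
(R(1) + k(12))*(-66 - 1*17) = ((-3 + 1²) + 4*12²)*(-66 - 1*17) = ((-3 + 1) + 4*144)*(-66 - 17) = (-2 + 576)*(-83) = 574*(-83) = -47642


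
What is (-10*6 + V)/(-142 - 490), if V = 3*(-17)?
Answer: 111/632 ≈ 0.17563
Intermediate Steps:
V = -51
(-10*6 + V)/(-142 - 490) = (-10*6 - 51)/(-142 - 490) = (-60 - 51)/(-632) = -111*(-1/632) = 111/632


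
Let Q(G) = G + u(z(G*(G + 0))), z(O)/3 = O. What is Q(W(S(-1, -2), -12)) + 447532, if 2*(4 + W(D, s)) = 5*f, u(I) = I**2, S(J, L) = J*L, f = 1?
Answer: 7161217/16 ≈ 4.4758e+5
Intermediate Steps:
z(O) = 3*O
W(D, s) = -3/2 (W(D, s) = -4 + (5*1)/2 = -4 + (1/2)*5 = -4 + 5/2 = -3/2)
Q(G) = G + 9*G**4 (Q(G) = G + (3*(G*(G + 0)))**2 = G + (3*(G*G))**2 = G + (3*G**2)**2 = G + 9*G**4)
Q(W(S(-1, -2), -12)) + 447532 = (-3/2 + 9*(-3/2)**4) + 447532 = (-3/2 + 9*(81/16)) + 447532 = (-3/2 + 729/16) + 447532 = 705/16 + 447532 = 7161217/16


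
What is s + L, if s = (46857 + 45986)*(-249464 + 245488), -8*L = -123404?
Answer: -738256685/2 ≈ -3.6913e+8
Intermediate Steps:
L = 30851/2 (L = -⅛*(-123404) = 30851/2 ≈ 15426.)
s = -369143768 (s = 92843*(-3976) = -369143768)
s + L = -369143768 + 30851/2 = -738256685/2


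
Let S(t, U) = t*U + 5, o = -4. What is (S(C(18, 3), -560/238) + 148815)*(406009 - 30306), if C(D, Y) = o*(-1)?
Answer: 950445935340/17 ≈ 5.5909e+10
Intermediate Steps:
C(D, Y) = 4 (C(D, Y) = -4*(-1) = 4)
S(t, U) = 5 + U*t (S(t, U) = U*t + 5 = 5 + U*t)
(S(C(18, 3), -560/238) + 148815)*(406009 - 30306) = ((5 - 560/238*4) + 148815)*(406009 - 30306) = ((5 - 560*1/238*4) + 148815)*375703 = ((5 - 40/17*4) + 148815)*375703 = ((5 - 160/17) + 148815)*375703 = (-75/17 + 148815)*375703 = (2529780/17)*375703 = 950445935340/17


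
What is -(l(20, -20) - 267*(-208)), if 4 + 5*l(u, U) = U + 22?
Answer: -277678/5 ≈ -55536.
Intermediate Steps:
l(u, U) = 18/5 + U/5 (l(u, U) = -4/5 + (U + 22)/5 = -4/5 + (22 + U)/5 = -4/5 + (22/5 + U/5) = 18/5 + U/5)
-(l(20, -20) - 267*(-208)) = -((18/5 + (1/5)*(-20)) - 267*(-208)) = -((18/5 - 4) + 55536) = -(-2/5 + 55536) = -1*277678/5 = -277678/5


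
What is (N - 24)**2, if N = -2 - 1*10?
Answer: 1296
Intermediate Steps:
N = -12 (N = -2 - 10 = -12)
(N - 24)**2 = (-12 - 24)**2 = (-36)**2 = 1296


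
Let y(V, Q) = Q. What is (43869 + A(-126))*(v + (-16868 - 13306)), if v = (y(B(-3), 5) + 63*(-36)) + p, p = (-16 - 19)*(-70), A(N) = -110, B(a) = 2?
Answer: -1312201133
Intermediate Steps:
p = 2450 (p = -35*(-70) = 2450)
v = 187 (v = (5 + 63*(-36)) + 2450 = (5 - 2268) + 2450 = -2263 + 2450 = 187)
(43869 + A(-126))*(v + (-16868 - 13306)) = (43869 - 110)*(187 + (-16868 - 13306)) = 43759*(187 - 30174) = 43759*(-29987) = -1312201133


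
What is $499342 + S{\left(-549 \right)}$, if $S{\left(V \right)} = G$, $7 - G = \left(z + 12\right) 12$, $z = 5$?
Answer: $499145$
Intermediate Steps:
$G = -197$ ($G = 7 - \left(5 + 12\right) 12 = 7 - 17 \cdot 12 = 7 - 204 = -197$)
$S{\left(V \right)} = -197$
$499342 + S{\left(-549 \right)} = 499342 - 197 = 499145$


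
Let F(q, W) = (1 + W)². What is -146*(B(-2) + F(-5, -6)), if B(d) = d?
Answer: -3358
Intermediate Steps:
-146*(B(-2) + F(-5, -6)) = -146*(-2 + (1 - 6)²) = -146*(-2 + (-5)²) = -146*(-2 + 25) = -146*23 = -3358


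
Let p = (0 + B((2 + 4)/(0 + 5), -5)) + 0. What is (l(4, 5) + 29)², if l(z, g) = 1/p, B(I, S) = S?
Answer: 20736/25 ≈ 829.44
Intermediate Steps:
p = -5 (p = (0 - 5) + 0 = -5 + 0 = -5)
l(z, g) = -⅕ (l(z, g) = 1/(-5) = -⅕)
(l(4, 5) + 29)² = (-⅕ + 29)² = (144/5)² = 20736/25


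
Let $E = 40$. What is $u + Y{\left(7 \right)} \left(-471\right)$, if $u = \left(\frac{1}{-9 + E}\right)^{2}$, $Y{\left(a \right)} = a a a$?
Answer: $- \frac{155252432}{961} \approx -1.6155 \cdot 10^{5}$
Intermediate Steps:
$Y{\left(a \right)} = a^{3}$ ($Y{\left(a \right)} = a^{2} a = a^{3}$)
$u = \frac{1}{961}$ ($u = \left(\frac{1}{-9 + 40}\right)^{2} = \left(\frac{1}{31}\right)^{2} = \frac{1}{961} \approx 0.0010406$)
$u + Y{\left(7 \right)} \left(-471\right) = \frac{1}{961} + 7^{3} \left(-471\right) = \frac{1}{961} + 343 \left(-471\right) = \frac{1}{961} - 161553 = - \frac{155252432}{961}$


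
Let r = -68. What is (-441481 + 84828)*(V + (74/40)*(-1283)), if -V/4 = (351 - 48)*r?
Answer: -570947598397/20 ≈ -2.8547e+10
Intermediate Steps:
V = 82416 (V = -4*(351 - 48)*(-68) = -1212*(-68) = -4*(-20604) = 82416)
(-441481 + 84828)*(V + (74/40)*(-1283)) = (-441481 + 84828)*(82416 + (74/40)*(-1283)) = -356653*(82416 + (74*(1/40))*(-1283)) = -356653*(82416 + (37/20)*(-1283)) = -356653*(82416 - 47471/20) = -356653*1600849/20 = -570947598397/20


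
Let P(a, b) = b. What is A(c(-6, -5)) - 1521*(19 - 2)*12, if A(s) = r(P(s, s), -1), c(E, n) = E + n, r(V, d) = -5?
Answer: -310289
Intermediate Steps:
A(s) = -5
A(c(-6, -5)) - 1521*(19 - 2)*12 = -5 - 1521*(19 - 2)*12 = -5 - 25857*12 = -5 - 1521*204 = -5 - 310284 = -310289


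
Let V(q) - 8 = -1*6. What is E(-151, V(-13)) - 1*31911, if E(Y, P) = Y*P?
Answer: -32213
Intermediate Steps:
V(q) = 2 (V(q) = 8 - 1*6 = 8 - 6 = 2)
E(Y, P) = P*Y
E(-151, V(-13)) - 1*31911 = 2*(-151) - 1*31911 = -302 - 31911 = -32213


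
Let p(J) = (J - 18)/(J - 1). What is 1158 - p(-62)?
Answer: 72874/63 ≈ 1156.7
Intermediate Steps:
p(J) = (-18 + J)/(-1 + J)
1158 - p(-62) = 1158 - (-18 - 62)/(-1 - 62) = 1158 - (-80)/(-63) = 1158 - (-1)*(-80)/63 = 1158 - 1*80/63 = 1158 - 80/63 = 72874/63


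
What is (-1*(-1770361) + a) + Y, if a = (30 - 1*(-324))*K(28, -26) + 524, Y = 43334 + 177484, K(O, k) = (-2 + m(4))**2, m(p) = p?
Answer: 1993119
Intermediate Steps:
K(O, k) = 4 (K(O, k) = (-2 + 4)**2 = 2**2 = 4)
Y = 220818
a = 1940 (a = (30 - 1*(-324))*4 + 524 = (30 + 324)*4 + 524 = 354*4 + 524 = 1416 + 524 = 1940)
(-1*(-1770361) + a) + Y = (-1*(-1770361) + 1940) + 220818 = (1770361 + 1940) + 220818 = 1772301 + 220818 = 1993119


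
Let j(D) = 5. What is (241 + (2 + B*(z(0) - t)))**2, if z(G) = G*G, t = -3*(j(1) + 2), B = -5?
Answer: 19044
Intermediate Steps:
t = -21 (t = -3*(5 + 2) = -3*7 = -21)
z(G) = G**2
(241 + (2 + B*(z(0) - t)))**2 = (241 + (2 - 5*(0**2 - 1*(-21))))**2 = (241 + (2 - 5*(0 + 21)))**2 = (241 + (2 - 5*21))**2 = (241 + (2 - 105))**2 = (241 - 103)**2 = 138**2 = 19044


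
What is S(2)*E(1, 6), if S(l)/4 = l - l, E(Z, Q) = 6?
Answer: 0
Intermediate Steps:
S(l) = 0 (S(l) = 4*(l - l) = 4*0 = 0)
S(2)*E(1, 6) = 0*6 = 0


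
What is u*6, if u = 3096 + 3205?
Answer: 37806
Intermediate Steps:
u = 6301
u*6 = 6301*6 = 37806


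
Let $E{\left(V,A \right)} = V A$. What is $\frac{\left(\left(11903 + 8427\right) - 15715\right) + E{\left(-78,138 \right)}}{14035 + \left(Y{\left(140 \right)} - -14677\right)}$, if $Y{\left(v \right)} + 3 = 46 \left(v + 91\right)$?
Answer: $- \frac{6149}{39335} \approx -0.15632$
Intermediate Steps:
$Y{\left(v \right)} = 4183 + 46 v$ ($Y{\left(v \right)} = -3 + 46 \left(v + 91\right) = -3 + 46 \left(91 + v\right) = -3 + \left(4186 + 46 v\right) = 4183 + 46 v$)
$E{\left(V,A \right)} = A V$
$\frac{\left(\left(11903 + 8427\right) - 15715\right) + E{\left(-78,138 \right)}}{14035 + \left(Y{\left(140 \right)} - -14677\right)} = \frac{\left(\left(11903 + 8427\right) - 15715\right) + 138 \left(-78\right)}{14035 + \left(\left(4183 + 46 \cdot 140\right) - -14677\right)} = \frac{\left(20330 - 15715\right) - 10764}{14035 + \left(\left(4183 + 6440\right) + 14677\right)} = \frac{4615 - 10764}{14035 + \left(10623 + 14677\right)} = - \frac{6149}{14035 + 25300} = - \frac{6149}{39335}$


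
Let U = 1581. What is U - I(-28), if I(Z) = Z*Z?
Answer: 797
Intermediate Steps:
I(Z) = Z**2
U - I(-28) = 1581 - 1*(-28)**2 = 1581 - 1*784 = 1581 - 784 = 797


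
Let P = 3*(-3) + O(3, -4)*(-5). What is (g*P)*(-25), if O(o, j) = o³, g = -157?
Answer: -565200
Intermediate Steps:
P = -144 (P = 3*(-3) + 3³*(-5) = -9 + 27*(-5) = -9 - 135 = -144)
(g*P)*(-25) = -157*(-144)*(-25) = 22608*(-25) = -565200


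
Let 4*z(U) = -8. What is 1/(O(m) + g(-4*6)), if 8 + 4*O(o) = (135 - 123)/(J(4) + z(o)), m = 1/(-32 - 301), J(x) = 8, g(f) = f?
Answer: -2/51 ≈ -0.039216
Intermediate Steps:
z(U) = -2 (z(U) = (¼)*(-8) = -2)
m = -1/333 (m = 1/(-333) = -1/333 ≈ -0.0030030)
O(o) = -3/2 (O(o) = -2 + ((135 - 123)/(8 - 2))/4 = -2 + (12/6)/4 = -2 + (12*(⅙))/4 = -2 + (¼)*2 = -2 + ½ = -3/2)
1/(O(m) + g(-4*6)) = 1/(-3/2 - 4*6) = 1/(-3/2 - 24) = 1/(-51/2) = -2/51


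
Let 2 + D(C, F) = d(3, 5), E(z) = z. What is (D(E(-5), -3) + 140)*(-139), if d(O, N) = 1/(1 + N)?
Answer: -115231/6 ≈ -19205.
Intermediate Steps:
D(C, F) = -11/6 (D(C, F) = -2 + 1/(1 + 5) = -2 + 1/6 = -11/6)
(D(E(-5), -3) + 140)*(-139) = (-11/6 + 140)*(-139) = (829/6)*(-139) = -115231/6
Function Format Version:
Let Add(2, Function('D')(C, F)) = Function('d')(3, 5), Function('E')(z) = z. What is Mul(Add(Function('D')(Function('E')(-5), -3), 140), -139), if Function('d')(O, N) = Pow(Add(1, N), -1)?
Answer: Rational(-115231, 6) ≈ -19205.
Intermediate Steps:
Function('D')(C, F) = Rational(-11, 6) (Function('D')(C, F) = Add(-2, Pow(Add(1, 5), -1)) = Add(-2, Pow(6, -1)) = Add(-2, Rational(1, 6)) = Rational(-11, 6))
Mul(Add(Function('D')(Function('E')(-5), -3), 140), -139) = Mul(Add(Rational(-11, 6), 140), -139) = Mul(Rational(829, 6), -139) = Rational(-115231, 6)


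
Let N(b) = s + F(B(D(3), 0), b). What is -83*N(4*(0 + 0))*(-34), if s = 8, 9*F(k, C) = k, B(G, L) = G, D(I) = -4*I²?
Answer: 11288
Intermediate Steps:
F(k, C) = k/9
N(b) = 4 (N(b) = 8 + (-4*3²)/9 = 8 + (-4*9)/9 = 8 + (⅑)*(-36) = 8 - 4 = 4)
-83*N(4*(0 + 0))*(-34) = -83*4*(-34) = -332*(-34) = 11288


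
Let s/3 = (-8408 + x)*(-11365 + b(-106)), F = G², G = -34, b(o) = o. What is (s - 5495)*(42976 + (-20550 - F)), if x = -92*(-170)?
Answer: -5293684214970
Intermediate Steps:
x = 15640
F = 1156 (F = (-34)² = 1156)
s = -248874816 (s = 3*((-8408 + 15640)*(-11365 - 106)) = 3*(7232*(-11471)) = 3*(-82958272) = -248874816)
(s - 5495)*(42976 + (-20550 - F)) = (-248874816 - 5495)*(42976 + (-20550 - 1*1156)) = -248880311*(42976 + (-20550 - 1156)) = -248880311*(42976 - 21706) = -248880311*21270 = -5293684214970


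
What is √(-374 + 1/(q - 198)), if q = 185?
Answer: I*√63219/13 ≈ 19.341*I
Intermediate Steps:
√(-374 + 1/(q - 198)) = √(-374 + 1/(185 - 198)) = √(-374 + 1/(-13)) = √(-374 - 1/13) = √(-4863/13) = I*√63219/13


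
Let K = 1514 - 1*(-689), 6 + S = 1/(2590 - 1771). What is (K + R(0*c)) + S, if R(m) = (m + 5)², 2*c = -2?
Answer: 1819819/819 ≈ 2222.0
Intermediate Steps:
c = -1 (c = (½)*(-2) = -1)
R(m) = (5 + m)²
S = -4913/819 (S = -6 + 1/(2590 - 1771) = -6 + 1/819 = -4913/819 ≈ -5.9988)
K = 2203 (K = 1514 + 689 = 2203)
(K + R(0*c)) + S = (2203 + (5 + 0*(-1))²) - 4913/819 = (2203 + (5 + 0)²) - 4913/819 = (2203 + 5²) - 4913/819 = (2203 + 25) - 4913/819 = 2228 - 4913/819 = 1819819/819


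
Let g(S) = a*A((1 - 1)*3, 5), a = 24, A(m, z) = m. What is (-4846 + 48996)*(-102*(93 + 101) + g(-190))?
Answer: -873640200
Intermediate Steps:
g(S) = 0 (g(S) = 24*((1 - 1)*3) = 24*(0*3) = 24*0 = 0)
(-4846 + 48996)*(-102*(93 + 101) + g(-190)) = (-4846 + 48996)*(-102*(93 + 101) + 0) = 44150*(-102*194 + 0) = 44150*(-19788 + 0) = 44150*(-19788) = -873640200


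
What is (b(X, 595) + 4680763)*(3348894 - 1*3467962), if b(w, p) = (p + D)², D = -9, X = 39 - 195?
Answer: -598216563812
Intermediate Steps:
X = -156
b(w, p) = (-9 + p)² (b(w, p) = (p - 9)² = (-9 + p)²)
(b(X, 595) + 4680763)*(3348894 - 1*3467962) = ((-9 + 595)² + 4680763)*(3348894 - 1*3467962) = (586² + 4680763)*(3348894 - 3467962) = (343396 + 4680763)*(-119068) = 5024159*(-119068) = -598216563812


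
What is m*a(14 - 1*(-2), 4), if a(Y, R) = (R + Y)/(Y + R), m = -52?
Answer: -52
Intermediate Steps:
a(Y, R) = 1 (a(Y, R) = (R + Y)/(R + Y) = 1)
m*a(14 - 1*(-2), 4) = -52*1 = -52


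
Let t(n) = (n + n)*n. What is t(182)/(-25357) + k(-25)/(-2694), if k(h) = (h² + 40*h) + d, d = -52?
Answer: -167644673/68311758 ≈ -2.4541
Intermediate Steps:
k(h) = -52 + h² + 40*h (k(h) = (h² + 40*h) - 52 = -52 + h² + 40*h)
t(n) = 2*n² (t(n) = (2*n)*n = 2*n²)
t(182)/(-25357) + k(-25)/(-2694) = (2*182²)/(-25357) + (-52 + (-25)² + 40*(-25))/(-2694) = (2*33124)*(-1/25357) + (-52 + 625 - 1000)*(-1/2694) = 66248*(-1/25357) - 427*(-1/2694) = -66248/25357 + 427/2694 = -167644673/68311758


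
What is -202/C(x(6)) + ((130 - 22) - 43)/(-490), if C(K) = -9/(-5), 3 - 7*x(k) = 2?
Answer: -99097/882 ≈ -112.35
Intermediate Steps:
x(k) = ⅐ (x(k) = 3/7 - ⅐*2 = 3/7 - 2/7 = ⅐)
C(K) = 9/5 (C(K) = -9*(-⅕) = 9/5)
-202/C(x(6)) + ((130 - 22) - 43)/(-490) = -202/9/5 + ((130 - 22) - 43)/(-490) = -202*5/9 + (108 - 43)*(-1/490) = -1010/9 + 65*(-1/490) = -1010/9 - 13/98 = -99097/882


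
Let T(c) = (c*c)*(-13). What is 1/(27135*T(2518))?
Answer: -1/2236580992620 ≈ -4.4711e-13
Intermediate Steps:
T(c) = -13*c² (T(c) = c²*(-13) = -13*c²)
1/(27135*T(2518)) = 1/(27135*((-13*2518²))) = 1/(27135*((-13*6340324))) = (1/27135)/(-82424212) = (1/27135)*(-1/82424212) = -1/2236580992620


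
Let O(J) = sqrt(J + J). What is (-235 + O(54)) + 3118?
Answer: 2883 + 6*sqrt(3) ≈ 2893.4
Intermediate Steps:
O(J) = sqrt(2)*sqrt(J) (O(J) = sqrt(2*J) = sqrt(2)*sqrt(J))
(-235 + O(54)) + 3118 = (-235 + sqrt(2)*sqrt(54)) + 3118 = (-235 + sqrt(2)*(3*sqrt(6))) + 3118 = (-235 + 6*sqrt(3)) + 3118 = 2883 + 6*sqrt(3)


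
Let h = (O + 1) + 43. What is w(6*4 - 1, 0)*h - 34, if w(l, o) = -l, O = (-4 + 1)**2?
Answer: -1253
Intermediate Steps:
O = 9 (O = (-3)**2 = 9)
h = 53 (h = (9 + 1) + 43 = 10 + 43 = 53)
w(6*4 - 1, 0)*h - 34 = -(6*4 - 1)*53 - 34 = -(24 - 1)*53 - 34 = -1*23*53 - 34 = -23*53 - 34 = -1219 - 34 = -1253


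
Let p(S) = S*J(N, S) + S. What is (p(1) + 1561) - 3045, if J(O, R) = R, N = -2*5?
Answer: -1482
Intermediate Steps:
N = -10
p(S) = S + S**2 (p(S) = S*S + S = S**2 + S = S + S**2)
(p(1) + 1561) - 3045 = (1*(1 + 1) + 1561) - 3045 = (1*2 + 1561) - 3045 = (2 + 1561) - 3045 = 1563 - 3045 = -1482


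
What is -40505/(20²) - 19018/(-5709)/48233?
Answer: -2230707636457/22028975760 ≈ -101.26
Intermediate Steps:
-40505/(20²) - 19018/(-5709)/48233 = -40505/400 - 19018*(-1/5709)*(1/48233) = -40505*1/400 + (19018/5709)*(1/48233) = -8101/80 + 19018/275362197 = -2230707636457/22028975760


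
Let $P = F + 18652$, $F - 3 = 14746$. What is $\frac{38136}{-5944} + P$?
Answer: $\frac{24812176}{743} \approx 33395.0$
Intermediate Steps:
$F = 14749$ ($F = 3 + 14746 = 14749$)
$P = 33401$ ($P = 14749 + 18652 = 33401$)
$\frac{38136}{-5944} + P = \frac{38136}{-5944} + 33401 = 38136 \left(- \frac{1}{5944}\right) + 33401 = - \frac{4767}{743} + 33401 = \frac{24812176}{743}$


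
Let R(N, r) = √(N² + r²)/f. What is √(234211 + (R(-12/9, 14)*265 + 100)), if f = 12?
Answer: √(8435196 + 530*√445)/6 ≈ 484.38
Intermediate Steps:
R(N, r) = √(N² + r²)/12
√(234211 + (R(-12/9, 14)*265 + 100)) = √(234211 + ((√((-12/9)² + 14²)/12)*265 + 100)) = √(234211 + ((√((-12*⅑)² + 196)/12)*265 + 100)) = √(234211 + ((√((-4/3)² + 196)/12)*265 + 100)) = √(234211 + ((√(16/9 + 196)/12)*265 + 100)) = √(234211 + ((√(1780/9)/12)*265 + 100)) = √(234211 + (((2*√445/3)/12)*265 + 100)) = √(234211 + ((√445/18)*265 + 100)) = √(234211 + (265*√445/18 + 100)) = √(234211 + (100 + 265*√445/18)) = √(234311 + 265*√445/18)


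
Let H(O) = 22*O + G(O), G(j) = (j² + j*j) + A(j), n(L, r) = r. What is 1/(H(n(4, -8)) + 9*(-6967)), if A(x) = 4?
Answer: -1/62747 ≈ -1.5937e-5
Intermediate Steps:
G(j) = 4 + 2*j² (G(j) = (j² + j*j) + 4 = (j² + j²) + 4 = 2*j² + 4 = 4 + 2*j²)
H(O) = 4 + 2*O² + 22*O (H(O) = 22*O + (4 + 2*O²) = 4 + 2*O² + 22*O)
1/(H(n(4, -8)) + 9*(-6967)) = 1/((4 + 2*(-8)² + 22*(-8)) + 9*(-6967)) = 1/((4 + 2*64 - 176) - 62703) = 1/((4 + 128 - 176) - 62703) = 1/(-44 - 62703) = 1/(-62747) = -1/62747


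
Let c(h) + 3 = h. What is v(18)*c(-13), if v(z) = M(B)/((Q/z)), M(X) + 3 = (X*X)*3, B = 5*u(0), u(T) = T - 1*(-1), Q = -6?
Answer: 3456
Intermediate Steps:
u(T) = 1 + T (u(T) = T + 1 = 1 + T)
c(h) = -3 + h
B = 5 (B = 5*(1 + 0) = 5*1 = 5)
M(X) = -3 + 3*X² (M(X) = -3 + (X*X)*3 = -3 + X²*3 = -3 + 3*X²)
v(z) = -12*z (v(z) = (-3 + 3*5²)/((-6/z)) = (-3 + 3*25)*(-z/6) = (-3 + 75)*(-z/6) = 72*(-z/6) = -12*z)
v(18)*c(-13) = (-12*18)*(-3 - 13) = -216*(-16) = 3456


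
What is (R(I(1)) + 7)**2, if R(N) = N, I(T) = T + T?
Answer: 81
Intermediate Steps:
I(T) = 2*T
(R(I(1)) + 7)**2 = (2*1 + 7)**2 = (2 + 7)**2 = 9**2 = 81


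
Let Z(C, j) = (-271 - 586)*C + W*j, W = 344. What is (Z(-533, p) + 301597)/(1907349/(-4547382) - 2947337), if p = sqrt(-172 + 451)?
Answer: -1149544822132/4467556376361 - 521433136*sqrt(31)/1489185458787 ≈ -0.25926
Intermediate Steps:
p = 3*sqrt(31) (p = sqrt(279) = 3*sqrt(31) ≈ 16.703)
Z(C, j) = -857*C + 344*j (Z(C, j) = (-271 - 586)*C + 344*j = -857*C + 344*j)
(Z(-533, p) + 301597)/(1907349/(-4547382) - 2947337) = ((-857*(-533) + 344*(3*sqrt(31))) + 301597)/(1907349/(-4547382) - 2947337) = ((456781 + 1032*sqrt(31)) + 301597)/(1907349*(-1/4547382) - 2947337) = (758378 + 1032*sqrt(31))/(-635783/1515794 - 2947337) = (758378 + 1032*sqrt(31))/(-4467556376361/1515794) = (758378 + 1032*sqrt(31))*(-1515794/4467556376361) = -1149544822132/4467556376361 - 521433136*sqrt(31)/1489185458787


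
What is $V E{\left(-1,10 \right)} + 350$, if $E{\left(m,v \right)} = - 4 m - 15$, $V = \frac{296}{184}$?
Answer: $\frac{7643}{23} \approx 332.3$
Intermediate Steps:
$V = \frac{37}{23}$ ($V = 296 \cdot \frac{1}{184} = \frac{37}{23} \approx 1.6087$)
$E{\left(m,v \right)} = -15 - 4 m$
$V E{\left(-1,10 \right)} + 350 = \frac{37 \left(-15 - -4\right)}{23} + 350 = \frac{37 \left(-15 + 4\right)}{23} + 350 = \frac{37}{23} \left(-11\right) + 350 = - \frac{407}{23} + 350 = \frac{7643}{23}$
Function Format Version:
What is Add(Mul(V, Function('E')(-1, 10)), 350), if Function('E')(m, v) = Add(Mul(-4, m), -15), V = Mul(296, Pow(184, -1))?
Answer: Rational(7643, 23) ≈ 332.30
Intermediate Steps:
V = Rational(37, 23) (V = Mul(296, Rational(1, 184)) = Rational(37, 23) ≈ 1.6087)
Function('E')(m, v) = Add(-15, Mul(-4, m))
Add(Mul(V, Function('E')(-1, 10)), 350) = Add(Mul(Rational(37, 23), Add(-15, Mul(-4, -1))), 350) = Add(Mul(Rational(37, 23), Add(-15, 4)), 350) = Add(Mul(Rational(37, 23), -11), 350) = Add(Rational(-407, 23), 350) = Rational(7643, 23)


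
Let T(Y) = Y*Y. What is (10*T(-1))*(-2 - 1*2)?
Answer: -40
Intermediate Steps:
T(Y) = Y²
(10*T(-1))*(-2 - 1*2) = (10*(-1)²)*(-2 - 1*2) = (10*1)*(-2 - 2) = 10*(-4) = -40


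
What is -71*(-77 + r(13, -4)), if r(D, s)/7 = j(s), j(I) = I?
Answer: 7455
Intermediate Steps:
r(D, s) = 7*s
-71*(-77 + r(13, -4)) = -71*(-77 + 7*(-4)) = -71*(-77 - 28) = -71*(-105) = 7455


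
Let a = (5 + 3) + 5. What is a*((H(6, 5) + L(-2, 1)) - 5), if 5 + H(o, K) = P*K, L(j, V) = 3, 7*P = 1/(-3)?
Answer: -1976/21 ≈ -94.095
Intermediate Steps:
P = -1/21 (P = (⅐)/(-3) = (⅐)*(-⅓) = -1/21 ≈ -0.047619)
a = 13 (a = 8 + 5 = 13)
H(o, K) = -5 - K/21
a*((H(6, 5) + L(-2, 1)) - 5) = 13*(((-5 - 1/21*5) + 3) - 5) = 13*(((-5 - 5/21) + 3) - 5) = 13*((-110/21 + 3) - 5) = 13*(-47/21 - 5) = 13*(-152/21) = -1976/21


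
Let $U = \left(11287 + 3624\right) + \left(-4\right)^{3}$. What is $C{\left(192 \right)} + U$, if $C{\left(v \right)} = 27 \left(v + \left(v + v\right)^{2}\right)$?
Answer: $4001343$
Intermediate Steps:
$C{\left(v \right)} = 27 v + 108 v^{2}$ ($C{\left(v \right)} = 27 \left(v + \left(2 v\right)^{2}\right) = 27 \left(v + 4 v^{2}\right) = 27 v + 108 v^{2}$)
$U = 14847$ ($U = 14911 - 64 = 14847$)
$C{\left(192 \right)} + U = 27 \cdot 192 \left(1 + 4 \cdot 192\right) + 14847 = 27 \cdot 192 \left(1 + 768\right) + 14847 = 27 \cdot 192 \cdot 769 + 14847 = 3986496 + 14847 = 4001343$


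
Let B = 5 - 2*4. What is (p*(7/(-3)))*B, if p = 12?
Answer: 84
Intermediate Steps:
B = -3 (B = 5 - 8 = -3)
(p*(7/(-3)))*B = (12*(7/(-3)))*(-3) = (12*(7*(-1/3)))*(-3) = (12*(-7/3))*(-3) = -28*(-3) = 84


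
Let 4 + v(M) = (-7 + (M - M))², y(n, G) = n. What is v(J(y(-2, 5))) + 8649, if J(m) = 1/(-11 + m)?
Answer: 8694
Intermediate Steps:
v(M) = 45 (v(M) = -4 + (-7 + (M - M))² = -4 + (-7 + 0)² = -4 + (-7)² = -4 + 49 = 45)
v(J(y(-2, 5))) + 8649 = 45 + 8649 = 8694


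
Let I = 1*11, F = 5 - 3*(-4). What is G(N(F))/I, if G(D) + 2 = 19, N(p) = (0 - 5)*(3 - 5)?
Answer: 17/11 ≈ 1.5455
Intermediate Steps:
F = 17 (F = 5 + 12 = 17)
N(p) = 10 (N(p) = -5*(-2) = 10)
G(D) = 17 (G(D) = -2 + 19 = 17)
I = 11
G(N(F))/I = 17/11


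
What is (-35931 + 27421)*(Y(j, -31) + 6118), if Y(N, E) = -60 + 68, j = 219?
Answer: -52132260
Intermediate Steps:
Y(N, E) = 8
(-35931 + 27421)*(Y(j, -31) + 6118) = (-35931 + 27421)*(8 + 6118) = -8510*6126 = -52132260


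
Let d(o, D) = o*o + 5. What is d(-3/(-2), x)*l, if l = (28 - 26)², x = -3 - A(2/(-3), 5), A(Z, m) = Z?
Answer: 29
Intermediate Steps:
x = -7/3 (x = -3 - 2/(-3) = -3 - 2*(-1)/3 = -3 - 1*(-⅔) = -3 + ⅔ = -7/3 ≈ -2.3333)
d(o, D) = 5 + o² (d(o, D) = o² + 5 = 5 + o²)
l = 4 (l = 2² = 4)
d(-3/(-2), x)*l = (5 + (-3/(-2))²)*4 = (5 + (-3*(-½))²)*4 = (5 + (3/2)²)*4 = (5 + 9/4)*4 = (29/4)*4 = 29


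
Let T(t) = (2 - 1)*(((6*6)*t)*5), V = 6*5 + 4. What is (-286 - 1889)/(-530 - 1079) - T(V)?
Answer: -9844905/1609 ≈ -6118.6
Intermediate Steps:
V = 34 (V = 30 + 4 = 34)
T(t) = 180*t (T(t) = 1*((36*t)*5) = 1*(180*t) = 180*t)
(-286 - 1889)/(-530 - 1079) - T(V) = (-286 - 1889)/(-530 - 1079) - 180*34 = -2175/(-1609) - 1*6120 = -2175*(-1/1609) - 6120 = 2175/1609 - 6120 = -9844905/1609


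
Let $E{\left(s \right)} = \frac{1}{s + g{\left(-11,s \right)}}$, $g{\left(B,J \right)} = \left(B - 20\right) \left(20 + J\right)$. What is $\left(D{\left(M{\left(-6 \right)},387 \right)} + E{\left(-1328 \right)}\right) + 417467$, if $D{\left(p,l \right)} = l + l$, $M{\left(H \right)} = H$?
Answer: $\frac{16403412021}{39220} \approx 4.1824 \cdot 10^{5}$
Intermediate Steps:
$g{\left(B,J \right)} = \left(-20 + B\right) \left(20 + J\right)$
$D{\left(p,l \right)} = 2 l$
$E{\left(s \right)} = \frac{1}{-620 - 30 s}$ ($E{\left(s \right)} = \frac{1}{s - \left(620 + 31 s\right)} = \frac{1}{-620 - 30 s}$)
$\left(D{\left(M{\left(-6 \right)},387 \right)} + E{\left(-1328 \right)}\right) + 417467 = \left(2 \cdot 387 - \frac{1}{620 + 30 \left(-1328\right)}\right) + 417467 = \left(774 - \frac{1}{620 - 39840}\right) + 417467 = \left(774 - \frac{1}{-39220}\right) + 417467 = \left(774 - - \frac{1}{39220}\right) + 417467 = \left(774 + \frac{1}{39220}\right) + 417467 = \frac{30356281}{39220} + 417467 = \frac{16403412021}{39220}$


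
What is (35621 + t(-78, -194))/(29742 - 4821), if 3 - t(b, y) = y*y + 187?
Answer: -733/8307 ≈ -0.088239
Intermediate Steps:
t(b, y) = -184 - y² (t(b, y) = 3 - (y*y + 187) = 3 - (y² + 187) = 3 - (187 + y²) = 3 + (-187 - y²) = -184 - y²)
(35621 + t(-78, -194))/(29742 - 4821) = (35621 + (-184 - 1*(-194)²))/(29742 - 4821) = (35621 + (-184 - 1*37636))/24921 = (35621 + (-184 - 37636))*(1/24921) = (35621 - 37820)*(1/24921) = -2199*1/24921 = -733/8307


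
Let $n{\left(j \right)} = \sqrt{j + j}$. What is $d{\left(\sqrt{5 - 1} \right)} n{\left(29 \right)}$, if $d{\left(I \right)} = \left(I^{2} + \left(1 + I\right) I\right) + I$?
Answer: $12 \sqrt{58} \approx 91.389$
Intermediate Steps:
$n{\left(j \right)} = \sqrt{2} \sqrt{j}$ ($n{\left(j \right)} = \sqrt{2 j} = \sqrt{2} \sqrt{j}$)
$d{\left(I \right)} = I + I^{2} + I \left(1 + I\right)$ ($d{\left(I \right)} = \left(I^{2} + I \left(1 + I\right)\right) + I = I + I^{2} + I \left(1 + I\right)$)
$d{\left(\sqrt{5 - 1} \right)} n{\left(29 \right)} = 2 \sqrt{5 - 1} \left(1 + \sqrt{5 - 1}\right) \sqrt{2} \sqrt{29} = 2 \sqrt{4} \left(1 + \sqrt{4}\right) \sqrt{58} = 2 \cdot 2 \left(1 + 2\right) \sqrt{58} = 2 \cdot 2 \cdot 3 \sqrt{58} = 12 \sqrt{58}$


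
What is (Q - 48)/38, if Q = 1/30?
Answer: -1439/1140 ≈ -1.2623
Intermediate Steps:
Q = 1/30 ≈ 0.033333
(Q - 48)/38 = (1/30 - 48)/38 = (1/38)*(-1439/30) = -1439/1140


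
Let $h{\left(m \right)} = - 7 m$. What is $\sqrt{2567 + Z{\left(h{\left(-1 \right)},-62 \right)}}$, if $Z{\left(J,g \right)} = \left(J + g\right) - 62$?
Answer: $35 \sqrt{2} \approx 49.497$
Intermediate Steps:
$Z{\left(J,g \right)} = -62 + J + g$
$\sqrt{2567 + Z{\left(h{\left(-1 \right)},-62 \right)}} = \sqrt{2567 - 117} = \sqrt{2450} = 35 \sqrt{2}$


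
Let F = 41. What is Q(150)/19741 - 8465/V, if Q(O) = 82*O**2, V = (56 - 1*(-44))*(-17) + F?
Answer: 3227962565/32750319 ≈ 98.563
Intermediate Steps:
V = -1659 (V = (56 - 1*(-44))*(-17) + 41 = (56 + 44)*(-17) + 41 = 100*(-17) + 41 = -1700 + 41 = -1659)
Q(150)/19741 - 8465/V = (82*150**2)/19741 - 8465/(-1659) = (82*22500)*(1/19741) - 8465*(-1/1659) = 1845000*(1/19741) + 8465/1659 = 1845000/19741 + 8465/1659 = 3227962565/32750319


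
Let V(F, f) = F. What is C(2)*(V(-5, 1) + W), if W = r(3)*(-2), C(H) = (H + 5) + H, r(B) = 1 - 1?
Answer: -45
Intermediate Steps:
r(B) = 0
C(H) = 5 + 2*H (C(H) = (5 + H) + H = 5 + 2*H)
W = 0 (W = 0*(-2) = 0)
C(2)*(V(-5, 1) + W) = (5 + 2*2)*(-5 + 0) = (5 + 4)*(-5) = 9*(-5) = -45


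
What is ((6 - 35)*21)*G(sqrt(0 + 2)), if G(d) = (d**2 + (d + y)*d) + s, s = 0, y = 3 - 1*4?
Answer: -2436 + 609*sqrt(2) ≈ -1574.7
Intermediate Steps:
y = -1 (y = 3 - 4 = -1)
G(d) = d**2 + d*(-1 + d) (G(d) = (d**2 + (d - 1)*d) + 0 = (d**2 + (-1 + d)*d) + 0 = (d**2 + d*(-1 + d)) + 0 = d**2 + d*(-1 + d))
((6 - 35)*21)*G(sqrt(0 + 2)) = ((6 - 35)*21)*(sqrt(0 + 2)*(-1 + 2*sqrt(0 + 2))) = (-29*21)*(sqrt(2)*(-1 + 2*sqrt(2))) = -609*sqrt(2)*(-1 + 2*sqrt(2))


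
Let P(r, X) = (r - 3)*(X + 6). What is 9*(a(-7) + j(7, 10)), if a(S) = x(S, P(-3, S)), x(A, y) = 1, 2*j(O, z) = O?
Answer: 81/2 ≈ 40.500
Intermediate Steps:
P(r, X) = (-3 + r)*(6 + X)
j(O, z) = O/2
a(S) = 1
9*(a(-7) + j(7, 10)) = 9*(1 + (½)*7) = 9*(1 + 7/2) = 9*(9/2) = 81/2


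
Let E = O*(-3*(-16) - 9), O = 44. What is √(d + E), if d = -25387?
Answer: I*√23671 ≈ 153.85*I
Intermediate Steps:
E = 1716 (E = 44*(-3*(-16) - 9) = 44*(48 - 9) = 44*39 = 1716)
√(d + E) = √(-25387 + 1716) = √(-23671) = I*√23671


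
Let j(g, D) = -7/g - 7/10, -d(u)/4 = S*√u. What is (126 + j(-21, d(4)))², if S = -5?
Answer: 14205361/900 ≈ 15784.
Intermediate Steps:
d(u) = 20*√u (d(u) = -(-20)*√u = 20*√u)
j(g, D) = -7/10 - 7/g (j(g, D) = -7/g - 7*⅒ = -7/g - 7/10 = -7/10 - 7/g)
(126 + j(-21, d(4)))² = (126 + (-7/10 - 7/(-21)))² = (126 + (-7/10 - 7*(-1/21)))² = (126 + (-7/10 + ⅓))² = (126 - 11/30)² = (3769/30)² = 14205361/900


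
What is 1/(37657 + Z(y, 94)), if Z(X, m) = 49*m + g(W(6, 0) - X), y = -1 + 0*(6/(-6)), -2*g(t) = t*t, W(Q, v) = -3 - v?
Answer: 1/42261 ≈ 2.3662e-5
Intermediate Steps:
g(t) = -t**2/2 (g(t) = -t*t/2 = -t**2/2)
y = -1 (y = -1 + 0*(6*(-1/6)) = -1 + 0*(-1) = -1 + 0 = -1)
Z(X, m) = 49*m - (-3 - X)**2/2 (Z(X, m) = 49*m - ((-3 - 1*0) - X)**2/2 = 49*m - ((-3 + 0) - X)**2/2 = 49*m - (-3 - X)**2/2)
1/(37657 + Z(y, 94)) = 1/(37657 + (49*94 - (3 - 1)**2/2)) = 1/(37657 + (4606 - 1/2*2**2)) = 1/(37657 + (4606 - 1/2*4)) = 1/(37657 + (4606 - 2)) = 1/(37657 + 4604) = 1/42261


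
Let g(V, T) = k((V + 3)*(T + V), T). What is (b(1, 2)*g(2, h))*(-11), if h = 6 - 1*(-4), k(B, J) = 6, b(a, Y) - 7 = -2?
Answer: -330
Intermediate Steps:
b(a, Y) = 5 (b(a, Y) = 7 - 2 = 5)
h = 10 (h = 6 + 4 = 10)
g(V, T) = 6
(b(1, 2)*g(2, h))*(-11) = (5*6)*(-11) = 30*(-11) = -330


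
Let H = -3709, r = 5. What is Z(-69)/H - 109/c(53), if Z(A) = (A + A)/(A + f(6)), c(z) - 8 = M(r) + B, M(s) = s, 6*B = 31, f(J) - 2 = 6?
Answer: -1357632/226249 ≈ -6.0006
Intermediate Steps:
f(J) = 8 (f(J) = 2 + 6 = 8)
B = 31/6 (B = (⅙)*31 = 31/6 ≈ 5.1667)
c(z) = 109/6 (c(z) = 8 + (5 + 31/6) = 8 + 61/6 = 109/6)
Z(A) = 2*A/(8 + A) (Z(A) = (A + A)/(A + 8) = (2*A)/(8 + A) = 2*A/(8 + A))
Z(-69)/H - 109/c(53) = (2*(-69)/(8 - 69))/(-3709) - 109/109/6 = (2*(-69)/(-61))*(-1/3709) - 109*6/109 = (2*(-69)*(-1/61))*(-1/3709) - 6 = (138/61)*(-1/3709) - 6 = -138/226249 - 6 = -1357632/226249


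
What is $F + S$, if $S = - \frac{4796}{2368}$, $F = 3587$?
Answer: $\frac{2122305}{592} \approx 3585.0$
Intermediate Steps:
$S = - \frac{1199}{592}$ ($S = \left(-4796\right) \frac{1}{2368} = - \frac{1199}{592} \approx -2.0253$)
$F + S = 3587 - \frac{1199}{592} = \frac{2122305}{592}$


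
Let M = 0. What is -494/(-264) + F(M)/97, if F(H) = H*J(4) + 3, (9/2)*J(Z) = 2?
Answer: 24355/12804 ≈ 1.9021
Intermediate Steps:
J(Z) = 4/9 (J(Z) = (2/9)*2 = 4/9)
F(H) = 3 + 4*H/9 (F(H) = H*(4/9) + 3 = 4*H/9 + 3 = 3 + 4*H/9)
-494/(-264) + F(M)/97 = -494/(-264) + (3 + (4/9)*0)/97 = -494*(-1/264) + (3 + 0)*(1/97) = 247/132 + 3*(1/97) = 247/132 + 3/97 = 24355/12804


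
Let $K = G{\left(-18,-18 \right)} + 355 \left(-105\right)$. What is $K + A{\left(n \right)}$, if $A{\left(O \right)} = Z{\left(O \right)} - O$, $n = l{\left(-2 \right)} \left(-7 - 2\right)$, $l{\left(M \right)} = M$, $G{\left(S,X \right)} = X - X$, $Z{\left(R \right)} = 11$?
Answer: $-37282$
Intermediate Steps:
$G{\left(S,X \right)} = 0$
$n = 18$ ($n = - 2 \left(-7 - 2\right) = \left(-2\right) \left(-9\right) = 18$)
$K = -37275$ ($K = 0 + 355 \left(-105\right) = 0 - 37275 = -37275$)
$A{\left(O \right)} = 11 - O$
$K + A{\left(n \right)} = -37275 + \left(11 - 18\right) = -37275 - 7 = -37282$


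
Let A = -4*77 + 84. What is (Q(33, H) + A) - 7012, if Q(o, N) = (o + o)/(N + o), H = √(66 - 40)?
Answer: -7689690/1063 - 66*√26/1063 ≈ -7234.3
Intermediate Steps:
H = √26 ≈ 5.0990
Q(o, N) = 2*o/(N + o) (Q(o, N) = (2*o)/(N + o) = 2*o/(N + o))
A = -224 (A = -308 + 84 = -224)
(Q(33, H) + A) - 7012 = (2*33/(√26 + 33) - 224) - 7012 = (2*33/(33 + √26) - 224) - 7012 = (66/(33 + √26) - 224) - 7012 = (-224 + 66/(33 + √26)) - 7012 = -7236 + 66/(33 + √26)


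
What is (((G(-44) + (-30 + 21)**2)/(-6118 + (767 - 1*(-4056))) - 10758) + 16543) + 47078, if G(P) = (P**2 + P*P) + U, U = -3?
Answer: 13690727/259 ≈ 52860.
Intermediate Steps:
G(P) = -3 + 2*P**2 (G(P) = (P**2 + P*P) - 3 = (P**2 + P**2) - 3 = 2*P**2 - 3 = -3 + 2*P**2)
(((G(-44) + (-30 + 21)**2)/(-6118 + (767 - 1*(-4056))) - 10758) + 16543) + 47078 = ((((-3 + 2*(-44)**2) + (-30 + 21)**2)/(-6118 + (767 - 1*(-4056))) - 10758) + 16543) + 47078 = ((((-3 + 2*1936) + (-9)**2)/(-6118 + (767 + 4056)) - 10758) + 16543) + 47078 = ((((-3 + 3872) + 81)/(-6118 + 4823) - 10758) + 16543) + 47078 = (((3869 + 81)/(-1295) - 10758) + 16543) + 47078 = ((3950*(-1/1295) - 10758) + 16543) + 47078 = ((-790/259 - 10758) + 16543) + 47078 = (-2787112/259 + 16543) + 47078 = 1497525/259 + 47078 = 13690727/259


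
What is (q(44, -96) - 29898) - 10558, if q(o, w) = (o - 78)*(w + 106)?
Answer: -40796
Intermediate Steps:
q(o, w) = (-78 + o)*(106 + w)
(q(44, -96) - 29898) - 10558 = ((-8268 - 78*(-96) + 106*44 + 44*(-96)) - 29898) - 10558 = ((-8268 + 7488 + 4664 - 4224) - 29898) - 10558 = (-340 - 29898) - 10558 = -30238 - 10558 = -40796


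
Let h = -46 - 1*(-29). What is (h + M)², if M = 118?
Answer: 10201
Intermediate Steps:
h = -17 (h = -46 + 29 = -17)
(h + M)² = (-17 + 118)² = 101² = 10201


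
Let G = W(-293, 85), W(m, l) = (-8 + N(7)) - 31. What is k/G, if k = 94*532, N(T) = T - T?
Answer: -50008/39 ≈ -1282.3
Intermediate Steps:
N(T) = 0
W(m, l) = -39 (W(m, l) = (-8 + 0) - 31 = -8 - 31 = -39)
k = 50008
G = -39
k/G = 50008/(-39) = 50008*(-1/39) = -50008/39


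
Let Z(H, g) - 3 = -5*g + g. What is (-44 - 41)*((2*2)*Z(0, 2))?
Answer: 1700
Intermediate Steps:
Z(H, g) = 3 - 4*g (Z(H, g) = 3 + (-5*g + g) = 3 - 4*g)
(-44 - 41)*((2*2)*Z(0, 2)) = (-44 - 41)*((2*2)*(3 - 4*2)) = -340*(3 - 8) = -340*(-5) = -85*(-20) = 1700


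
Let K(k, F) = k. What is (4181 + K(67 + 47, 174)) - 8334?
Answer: -4039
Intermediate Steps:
(4181 + K(67 + 47, 174)) - 8334 = (4181 + (67 + 47)) - 8334 = (4181 + 114) - 8334 = 4295 - 8334 = -4039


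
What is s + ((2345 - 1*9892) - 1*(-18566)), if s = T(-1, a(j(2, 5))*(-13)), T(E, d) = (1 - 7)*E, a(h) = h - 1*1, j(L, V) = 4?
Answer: 11025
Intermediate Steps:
a(h) = -1 + h (a(h) = h - 1 = -1 + h)
T(E, d) = -6*E
s = 6 (s = -6*(-1) = 6)
s + ((2345 - 1*9892) - 1*(-18566)) = 6 + ((2345 - 1*9892) - 1*(-18566)) = 6 + ((2345 - 9892) + 18566) = 6 + (-7547 + 18566) = 6 + 11019 = 11025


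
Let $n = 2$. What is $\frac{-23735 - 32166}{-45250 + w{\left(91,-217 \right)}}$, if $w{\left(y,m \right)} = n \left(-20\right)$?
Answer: $\frac{55901}{45290} \approx 1.2343$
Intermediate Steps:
$w{\left(y,m \right)} = -40$ ($w{\left(y,m \right)} = 2 \left(-20\right) = -40$)
$\frac{-23735 - 32166}{-45250 + w{\left(91,-217 \right)}} = \frac{-23735 - 32166}{-45250 - 40} = - \frac{55901}{-45290} = \left(-55901\right) \left(- \frac{1}{45290}\right) = \frac{55901}{45290}$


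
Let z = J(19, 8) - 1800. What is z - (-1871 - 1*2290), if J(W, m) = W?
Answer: 2380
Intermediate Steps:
z = -1781 (z = 19 - 1800 = -1781)
z - (-1871 - 1*2290) = -1781 - (-1871 - 1*2290) = -1781 - (-1871 - 2290) = -1781 - 1*(-4161) = -1781 + 4161 = 2380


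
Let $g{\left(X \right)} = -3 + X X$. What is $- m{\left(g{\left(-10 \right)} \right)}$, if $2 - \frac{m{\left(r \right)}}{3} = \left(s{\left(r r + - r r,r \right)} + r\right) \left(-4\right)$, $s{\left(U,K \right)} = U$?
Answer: $-1170$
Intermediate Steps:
$g{\left(X \right)} = -3 + X^{2}$
$m{\left(r \right)} = 6 + 12 r$ ($m{\left(r \right)} = 6 - 3 \left(\left(r r + - r r\right) + r\right) \left(-4\right) = 6 - 3 \left(\left(r^{2} - r^{2}\right) + r\right) \left(-4\right) = 6 - 3 \left(0 + r\right) \left(-4\right) = 6 - 3 r \left(-4\right) = 6 - 3 \left(- 4 r\right) = 6 + 12 r$)
$- m{\left(g{\left(-10 \right)} \right)} = - (6 + 12 \left(-3 + \left(-10\right)^{2}\right)) = - (6 + 12 \left(-3 + 100\right)) = - (6 + 12 \cdot 97) = - (6 + 1164) = \left(-1\right) 1170 = -1170$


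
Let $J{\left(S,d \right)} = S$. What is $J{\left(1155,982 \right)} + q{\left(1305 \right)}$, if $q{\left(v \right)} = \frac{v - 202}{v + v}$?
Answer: $\frac{3015653}{2610} \approx 1155.4$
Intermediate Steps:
$q{\left(v \right)} = \frac{-202 + v}{2 v}$
$J{\left(1155,982 \right)} + q{\left(1305 \right)} = 1155 + \frac{-202 + 1305}{2 \cdot 1305} = 1155 + \frac{1}{2} \cdot \frac{1}{1305} \cdot 1103 = 1155 + \frac{1103}{2610} = \frac{3015653}{2610}$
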